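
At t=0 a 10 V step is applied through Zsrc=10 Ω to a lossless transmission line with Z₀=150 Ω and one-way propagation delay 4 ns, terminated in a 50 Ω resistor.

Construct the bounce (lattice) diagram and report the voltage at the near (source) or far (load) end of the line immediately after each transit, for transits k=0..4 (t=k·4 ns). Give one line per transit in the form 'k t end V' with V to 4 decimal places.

0 0 source 9.3750
1 4 load 4.6875
2 8 source 8.7891
3 12 load 6.7383
4 16 source 8.5327

Γ_L=-0.500000, Γ_S=-0.875000; launch V₁=10·150/160=9.375000
k=0 src: V=9.3750
k=1 load: inc=9.375000, refl=9.375000·-0.500000=-4.6875; V=0.000000+9.375000+-4.687500=4.6875
k=2 src: inc=-4.687500, refl=-4.687500·-0.875000=4.1016; V=9.375000+-4.687500+4.101562=8.7891
k=3 load: inc=4.101562, refl=4.101562·-0.500000=-2.0508; V=4.687500+4.101562+-2.050781=6.7383
k=4 src: inc=-2.050781, refl=-2.050781·-0.875000=1.7944; V=8.789062+-2.050781+1.794434=8.5327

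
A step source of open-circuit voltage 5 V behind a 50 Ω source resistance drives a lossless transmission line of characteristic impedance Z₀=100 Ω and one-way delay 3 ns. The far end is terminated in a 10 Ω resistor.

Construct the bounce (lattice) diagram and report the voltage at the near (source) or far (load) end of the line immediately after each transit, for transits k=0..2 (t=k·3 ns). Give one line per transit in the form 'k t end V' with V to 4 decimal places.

Γ_L=-0.818182, Γ_S=-0.333333; launch V₁=5·100/150=3.333333
k=0 src: V=3.3333
k=1 load: inc=3.333333, refl=3.333333·-0.818182=-2.7273; V=0.000000+3.333333+-2.727273=0.6061
k=2 src: inc=-2.727273, refl=-2.727273·-0.333333=0.9091; V=3.333333+-2.727273+0.909091=1.5152

0 0 source 3.3333
1 3 load 0.6061
2 6 source 1.5152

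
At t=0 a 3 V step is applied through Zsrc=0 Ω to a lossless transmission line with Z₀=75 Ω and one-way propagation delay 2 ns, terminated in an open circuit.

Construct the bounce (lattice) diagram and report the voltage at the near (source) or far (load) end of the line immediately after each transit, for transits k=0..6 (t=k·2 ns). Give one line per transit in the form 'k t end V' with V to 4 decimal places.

Γ_L=1.000000, Γ_S=-1.000000; launch V₁=3·75/75=3.000000
k=0 src: V=3.0000
k=1 load: inc=3.000000, refl=3.000000·1.000000=3.0000; V=0.000000+3.000000+3.000000=6.0000
k=2 src: inc=3.000000, refl=3.000000·-1.000000=-3.0000; V=3.000000+3.000000+-3.000000=3.0000
k=3 load: inc=-3.000000, refl=-3.000000·1.000000=-3.0000; V=6.000000+-3.000000+-3.000000=0.0000
k=4 src: inc=-3.000000, refl=-3.000000·-1.000000=3.0000; V=3.000000+-3.000000+3.000000=3.0000
k=5 load: inc=3.000000, refl=3.000000·1.000000=3.0000; V=0.000000+3.000000+3.000000=6.0000
k=6 src: inc=3.000000, refl=3.000000·-1.000000=-3.0000; V=3.000000+3.000000+-3.000000=3.0000

0 0 source 3.0000
1 2 load 6.0000
2 4 source 3.0000
3 6 load 0.0000
4 8 source 3.0000
5 10 load 6.0000
6 12 source 3.0000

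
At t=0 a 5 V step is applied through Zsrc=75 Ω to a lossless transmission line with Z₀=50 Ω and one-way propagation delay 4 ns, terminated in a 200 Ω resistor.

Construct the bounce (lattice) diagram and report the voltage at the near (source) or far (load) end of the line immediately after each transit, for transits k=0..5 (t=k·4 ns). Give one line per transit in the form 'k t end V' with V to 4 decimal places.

Γ_L=0.600000, Γ_S=0.200000; launch V₁=5·50/125=2.000000
k=0 src: V=2.0000
k=1 load: inc=2.000000, refl=2.000000·0.600000=1.2000; V=0.000000+2.000000+1.200000=3.2000
k=2 src: inc=1.200000, refl=1.200000·0.200000=0.2400; V=2.000000+1.200000+0.240000=3.4400
k=3 load: inc=0.240000, refl=0.240000·0.600000=0.1440; V=3.200000+0.240000+0.144000=3.5840
k=4 src: inc=0.144000, refl=0.144000·0.200000=0.0288; V=3.440000+0.144000+0.028800=3.6128
k=5 load: inc=0.028800, refl=0.028800·0.600000=0.0173; V=3.584000+0.028800+0.017280=3.6301

0 0 source 2.0000
1 4 load 3.2000
2 8 source 3.4400
3 12 load 3.5840
4 16 source 3.6128
5 20 load 3.6301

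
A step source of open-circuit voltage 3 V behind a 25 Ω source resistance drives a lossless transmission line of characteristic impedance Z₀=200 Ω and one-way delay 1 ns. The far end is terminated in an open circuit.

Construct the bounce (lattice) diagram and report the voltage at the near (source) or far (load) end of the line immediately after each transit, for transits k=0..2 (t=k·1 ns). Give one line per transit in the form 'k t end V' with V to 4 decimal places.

0 0 source 2.6667
1 1 load 5.3333
2 2 source 3.2593

Γ_L=1.000000, Γ_S=-0.777778; launch V₁=3·200/225=2.666667
k=0 src: V=2.6667
k=1 load: inc=2.666667, refl=2.666667·1.000000=2.6667; V=0.000000+2.666667+2.666667=5.3333
k=2 src: inc=2.666667, refl=2.666667·-0.777778=-2.0741; V=2.666667+2.666667+-2.074074=3.2593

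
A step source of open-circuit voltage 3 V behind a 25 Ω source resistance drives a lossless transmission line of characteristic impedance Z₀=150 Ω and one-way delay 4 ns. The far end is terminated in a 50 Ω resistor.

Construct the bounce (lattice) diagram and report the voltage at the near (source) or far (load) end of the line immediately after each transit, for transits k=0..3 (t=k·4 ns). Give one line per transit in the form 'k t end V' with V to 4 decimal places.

Γ_L=-0.500000, Γ_S=-0.714286; launch V₁=3·150/175=2.571429
k=0 src: V=2.5714
k=1 load: inc=2.571429, refl=2.571429·-0.500000=-1.2857; V=0.000000+2.571429+-1.285714=1.2857
k=2 src: inc=-1.285714, refl=-1.285714·-0.714286=0.9184; V=2.571429+-1.285714+0.918367=2.2041
k=3 load: inc=0.918367, refl=0.918367·-0.500000=-0.4592; V=1.285714+0.918367+-0.459184=1.7449

0 0 source 2.5714
1 4 load 1.2857
2 8 source 2.2041
3 12 load 1.7449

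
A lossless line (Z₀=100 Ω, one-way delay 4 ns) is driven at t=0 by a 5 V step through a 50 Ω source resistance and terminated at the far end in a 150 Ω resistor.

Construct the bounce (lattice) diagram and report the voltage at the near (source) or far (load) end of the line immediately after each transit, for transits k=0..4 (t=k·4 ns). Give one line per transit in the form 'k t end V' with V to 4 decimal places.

0 0 source 3.3333
1 4 load 4.0000
2 8 source 3.7778
3 12 load 3.7333
4 16 source 3.7481

Γ_L=0.200000, Γ_S=-0.333333; launch V₁=5·100/150=3.333333
k=0 src: V=3.3333
k=1 load: inc=3.333333, refl=3.333333·0.200000=0.6667; V=0.000000+3.333333+0.666667=4.0000
k=2 src: inc=0.666667, refl=0.666667·-0.333333=-0.2222; V=3.333333+0.666667+-0.222222=3.7778
k=3 load: inc=-0.222222, refl=-0.222222·0.200000=-0.0444; V=4.000000+-0.222222+-0.044444=3.7333
k=4 src: inc=-0.044444, refl=-0.044444·-0.333333=0.0148; V=3.777778+-0.044444+0.014815=3.7481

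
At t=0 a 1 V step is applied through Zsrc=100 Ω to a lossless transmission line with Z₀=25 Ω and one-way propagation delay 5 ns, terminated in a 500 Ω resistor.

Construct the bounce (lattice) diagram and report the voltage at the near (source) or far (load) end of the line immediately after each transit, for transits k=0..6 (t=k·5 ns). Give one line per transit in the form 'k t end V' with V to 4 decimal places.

Γ_L=0.904762, Γ_S=0.600000; launch V₁=1·25/125=0.200000
k=0 src: V=0.2000
k=1 load: inc=0.200000, refl=0.200000·0.904762=0.1810; V=0.000000+0.200000+0.180952=0.3810
k=2 src: inc=0.180952, refl=0.180952·0.600000=0.1086; V=0.200000+0.180952+0.108571=0.4895
k=3 load: inc=0.108571, refl=0.108571·0.904762=0.0982; V=0.380952+0.108571+0.098231=0.5878
k=4 src: inc=0.098231, refl=0.098231·0.600000=0.0589; V=0.489524+0.098231+0.058939=0.6467
k=5 load: inc=0.058939, refl=0.058939·0.904762=0.0533; V=0.587755+0.058939+0.053326=0.7000
k=6 src: inc=0.053326, refl=0.053326·0.600000=0.0320; V=0.646694+0.053326+0.031995=0.7320

0 0 source 0.2000
1 5 load 0.3810
2 10 source 0.4895
3 15 load 0.5878
4 20 source 0.6467
5 25 load 0.7000
6 30 source 0.7320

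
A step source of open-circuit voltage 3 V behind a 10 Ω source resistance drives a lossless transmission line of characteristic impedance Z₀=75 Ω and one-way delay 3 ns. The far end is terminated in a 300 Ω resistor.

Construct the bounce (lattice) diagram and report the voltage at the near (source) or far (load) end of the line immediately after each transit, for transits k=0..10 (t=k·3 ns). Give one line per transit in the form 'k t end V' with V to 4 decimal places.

Γ_L=0.600000, Γ_S=-0.764706; launch V₁=3·75/85=2.647059
k=0 src: V=2.6471
k=1 load: inc=2.647059, refl=2.647059·0.600000=1.5882; V=0.000000+2.647059+1.588235=4.2353
k=2 src: inc=1.588235, refl=1.588235·-0.764706=-1.2145; V=2.647059+1.588235+-1.214533=3.0208
k=3 load: inc=-1.214533, refl=-1.214533·0.600000=-0.7287; V=4.235294+-1.214533+-0.728720=2.2920
k=4 src: inc=-0.728720, refl=-0.728720·-0.764706=0.5573; V=3.020761+-0.728720+0.557256=2.8493
k=5 load: inc=0.557256, refl=0.557256·0.600000=0.3344; V=2.292042+0.557256+0.334354=3.1837
k=6 src: inc=0.334354, refl=0.334354·-0.764706=-0.2557; V=2.849298+0.334354+-0.255682=2.9280
k=7 load: inc=-0.255682, refl=-0.255682·0.600000=-0.1534; V=3.183652+-0.255682+-0.153409=2.7746
k=8 src: inc=-0.153409, refl=-0.153409·-0.764706=0.1173; V=2.927969+-0.153409+0.117313=2.8919
k=9 load: inc=0.117313, refl=0.117313·0.600000=0.0704; V=2.774560+0.117313+0.070388=2.9623
k=10 src: inc=0.070388, refl=0.070388·-0.764706=-0.0538; V=2.891873+0.070388+-0.053826=2.9084

0 0 source 2.6471
1 3 load 4.2353
2 6 source 3.0208
3 9 load 2.2920
4 12 source 2.8493
5 15 load 3.1837
6 18 source 2.9280
7 21 load 2.7746
8 24 source 2.8919
9 27 load 2.9623
10 30 source 2.9084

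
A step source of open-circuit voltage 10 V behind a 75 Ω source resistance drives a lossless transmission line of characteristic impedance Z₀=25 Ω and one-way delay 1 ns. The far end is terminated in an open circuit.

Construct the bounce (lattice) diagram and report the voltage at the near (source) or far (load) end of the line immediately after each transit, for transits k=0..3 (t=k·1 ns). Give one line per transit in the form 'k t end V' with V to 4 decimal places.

0 0 source 2.5000
1 1 load 5.0000
2 2 source 6.2500
3 3 load 7.5000

Γ_L=1.000000, Γ_S=0.500000; launch V₁=10·25/100=2.500000
k=0 src: V=2.5000
k=1 load: inc=2.500000, refl=2.500000·1.000000=2.5000; V=0.000000+2.500000+2.500000=5.0000
k=2 src: inc=2.500000, refl=2.500000·0.500000=1.2500; V=2.500000+2.500000+1.250000=6.2500
k=3 load: inc=1.250000, refl=1.250000·1.000000=1.2500; V=5.000000+1.250000+1.250000=7.5000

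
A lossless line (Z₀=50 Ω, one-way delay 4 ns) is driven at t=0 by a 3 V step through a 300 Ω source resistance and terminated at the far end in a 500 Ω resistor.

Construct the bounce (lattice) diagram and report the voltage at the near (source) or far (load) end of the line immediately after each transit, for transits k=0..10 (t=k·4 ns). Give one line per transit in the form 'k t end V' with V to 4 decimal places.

0 0 source 0.4286
1 4 load 0.7792
2 8 source 1.0297
3 12 load 1.2346
4 16 source 1.3810
5 20 load 1.5007
6 24 source 1.5863
7 28 load 1.6563
8 32 source 1.7063
9 36 load 1.7472
10 40 source 1.7764

Γ_L=0.818182, Γ_S=0.714286; launch V₁=3·50/350=0.428571
k=0 src: V=0.4286
k=1 load: inc=0.428571, refl=0.428571·0.818182=0.3506; V=0.000000+0.428571+0.350649=0.7792
k=2 src: inc=0.350649, refl=0.350649·0.714286=0.2505; V=0.428571+0.350649+0.250464=1.0297
k=3 load: inc=0.250464, refl=0.250464·0.818182=0.2049; V=0.779221+0.250464+0.204925=1.2346
k=4 src: inc=0.204925, refl=0.204925·0.714286=0.1464; V=1.029685+0.204925+0.146375=1.3810
k=5 load: inc=0.146375, refl=0.146375·0.818182=0.1198; V=1.234610+0.146375+0.119761=1.5007
k=6 src: inc=0.119761, refl=0.119761·0.714286=0.0855; V=1.380985+0.119761+0.085544=1.5863
k=7 load: inc=0.085544, refl=0.085544·0.818182=0.0700; V=1.500746+0.085544+0.069990=1.6563
k=8 src: inc=0.069990, refl=0.069990·0.714286=0.0500; V=1.586290+0.069990+0.049993=1.7063
k=9 load: inc=0.049993, refl=0.049993·0.818182=0.0409; V=1.656280+0.049993+0.040903=1.7472
k=10 src: inc=0.040903, refl=0.040903·0.714286=0.0292; V=1.706273+0.040903+0.029217=1.7764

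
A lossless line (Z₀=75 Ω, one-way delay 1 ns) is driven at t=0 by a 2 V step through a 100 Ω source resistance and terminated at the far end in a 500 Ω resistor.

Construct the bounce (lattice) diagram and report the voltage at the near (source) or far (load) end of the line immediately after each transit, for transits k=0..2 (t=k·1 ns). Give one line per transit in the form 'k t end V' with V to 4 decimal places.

0 0 source 0.8571
1 1 load 1.4907
2 2 source 1.5812

Γ_L=0.739130, Γ_S=0.142857; launch V₁=2·75/175=0.857143
k=0 src: V=0.8571
k=1 load: inc=0.857143, refl=0.857143·0.739130=0.6335; V=0.000000+0.857143+0.633540=1.4907
k=2 src: inc=0.633540, refl=0.633540·0.142857=0.0905; V=0.857143+0.633540+0.090506=1.5812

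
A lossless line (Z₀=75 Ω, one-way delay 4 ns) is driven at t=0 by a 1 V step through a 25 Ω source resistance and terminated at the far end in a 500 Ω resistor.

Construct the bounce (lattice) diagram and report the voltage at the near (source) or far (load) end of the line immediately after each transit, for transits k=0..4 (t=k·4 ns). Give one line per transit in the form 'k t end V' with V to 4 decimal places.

Γ_L=0.739130, Γ_S=-0.500000; launch V₁=1·75/100=0.750000
k=0 src: V=0.7500
k=1 load: inc=0.750000, refl=0.750000·0.739130=0.5543; V=0.000000+0.750000+0.554348=1.3043
k=2 src: inc=0.554348, refl=0.554348·-0.500000=-0.2772; V=0.750000+0.554348+-0.277174=1.0272
k=3 load: inc=-0.277174, refl=-0.277174·0.739130=-0.2049; V=1.304348+-0.277174+-0.204868=0.8223
k=4 src: inc=-0.204868, refl=-0.204868·-0.500000=0.1024; V=1.027174+-0.204868+0.102434=0.9247

0 0 source 0.7500
1 4 load 1.3043
2 8 source 1.0272
3 12 load 0.8223
4 16 source 0.9247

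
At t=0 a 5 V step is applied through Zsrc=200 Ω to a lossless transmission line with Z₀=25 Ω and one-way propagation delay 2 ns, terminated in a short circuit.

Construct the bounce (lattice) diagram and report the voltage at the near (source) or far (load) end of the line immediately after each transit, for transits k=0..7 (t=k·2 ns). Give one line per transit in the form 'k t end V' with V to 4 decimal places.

Γ_L=-1.000000, Γ_S=0.777778; launch V₁=5·25/225=0.555556
k=0 src: V=0.5556
k=1 load: inc=0.555556, refl=0.555556·-1.000000=-0.5556; V=0.000000+0.555556+-0.555556=0.0000
k=2 src: inc=-0.555556, refl=-0.555556·0.777778=-0.4321; V=0.555556+-0.555556+-0.432099=-0.4321
k=3 load: inc=-0.432099, refl=-0.432099·-1.000000=0.4321; V=0.000000+-0.432099+0.432099=0.0000
k=4 src: inc=0.432099, refl=0.432099·0.777778=0.3361; V=-0.432099+0.432099+0.336077=0.3361
k=5 load: inc=0.336077, refl=0.336077·-1.000000=-0.3361; V=0.000000+0.336077+-0.336077=0.0000
k=6 src: inc=-0.336077, refl=-0.336077·0.777778=-0.2614; V=0.336077+-0.336077+-0.261393=-0.2614
k=7 load: inc=-0.261393, refl=-0.261393·-1.000000=0.2614; V=0.000000+-0.261393+0.261393=0.0000

0 0 source 0.5556
1 2 load 0.0000
2 4 source -0.4321
3 6 load 0.0000
4 8 source 0.3361
5 10 load 0.0000
6 12 source -0.2614
7 14 load 0.0000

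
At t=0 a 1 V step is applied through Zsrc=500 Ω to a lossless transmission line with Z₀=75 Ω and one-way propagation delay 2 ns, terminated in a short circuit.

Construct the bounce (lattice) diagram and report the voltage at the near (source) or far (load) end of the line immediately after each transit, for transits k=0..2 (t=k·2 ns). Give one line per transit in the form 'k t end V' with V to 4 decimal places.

0 0 source 0.1304
1 2 load 0.0000
2 4 source -0.0964

Γ_L=-1.000000, Γ_S=0.739130; launch V₁=1·75/575=0.130435
k=0 src: V=0.1304
k=1 load: inc=0.130435, refl=0.130435·-1.000000=-0.1304; V=0.000000+0.130435+-0.130435=0.0000
k=2 src: inc=-0.130435, refl=-0.130435·0.739130=-0.0964; V=0.130435+-0.130435+-0.096408=-0.0964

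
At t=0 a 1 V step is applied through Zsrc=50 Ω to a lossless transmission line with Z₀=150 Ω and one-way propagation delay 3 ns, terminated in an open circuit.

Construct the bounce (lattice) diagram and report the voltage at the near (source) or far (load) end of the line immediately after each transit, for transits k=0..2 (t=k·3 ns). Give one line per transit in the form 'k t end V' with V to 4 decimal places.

0 0 source 0.7500
1 3 load 1.5000
2 6 source 1.1250

Γ_L=1.000000, Γ_S=-0.500000; launch V₁=1·150/200=0.750000
k=0 src: V=0.7500
k=1 load: inc=0.750000, refl=0.750000·1.000000=0.7500; V=0.000000+0.750000+0.750000=1.5000
k=2 src: inc=0.750000, refl=0.750000·-0.500000=-0.3750; V=0.750000+0.750000+-0.375000=1.1250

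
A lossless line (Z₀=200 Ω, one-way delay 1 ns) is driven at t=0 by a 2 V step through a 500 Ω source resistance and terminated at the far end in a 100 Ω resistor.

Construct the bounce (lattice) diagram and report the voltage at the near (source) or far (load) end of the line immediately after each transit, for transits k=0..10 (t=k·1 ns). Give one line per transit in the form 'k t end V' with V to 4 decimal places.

0 0 source 0.5714
1 1 load 0.3810
2 2 source 0.2993
3 3 load 0.3265
4 4 source 0.3382
5 5 load 0.3343
6 6 source 0.3326
7 7 load 0.3332
8 8 source 0.3334
9 9 load 0.3334
10 10 source 0.3333

Γ_L=-0.333333, Γ_S=0.428571; launch V₁=2·200/700=0.571429
k=0 src: V=0.5714
k=1 load: inc=0.571429, refl=0.571429·-0.333333=-0.1905; V=0.000000+0.571429+-0.190476=0.3810
k=2 src: inc=-0.190476, refl=-0.190476·0.428571=-0.0816; V=0.571429+-0.190476+-0.081633=0.2993
k=3 load: inc=-0.081633, refl=-0.081633·-0.333333=0.0272; V=0.380952+-0.081633+0.027211=0.3265
k=4 src: inc=0.027211, refl=0.027211·0.428571=0.0117; V=0.299320+0.027211+0.011662=0.3382
k=5 load: inc=0.011662, refl=0.011662·-0.333333=-0.0039; V=0.326531+0.011662+-0.003887=0.3343
k=6 src: inc=-0.003887, refl=-0.003887·0.428571=-0.0017; V=0.338192+-0.003887+-0.001666=0.3326
k=7 load: inc=-0.001666, refl=-0.001666·-0.333333=0.0006; V=0.334305+-0.001666+0.000555=0.3332
k=8 src: inc=0.000555, refl=0.000555·0.428571=0.0002; V=0.332639+0.000555+0.000238=0.3334
k=9 load: inc=0.000238, refl=0.000238·-0.333333=-0.0001; V=0.333195+0.000238+-0.000079=0.3334
k=10 src: inc=-0.000079, refl=-0.000079·0.428571=-0.0000; V=0.333432+-0.000079+-0.000034=0.3333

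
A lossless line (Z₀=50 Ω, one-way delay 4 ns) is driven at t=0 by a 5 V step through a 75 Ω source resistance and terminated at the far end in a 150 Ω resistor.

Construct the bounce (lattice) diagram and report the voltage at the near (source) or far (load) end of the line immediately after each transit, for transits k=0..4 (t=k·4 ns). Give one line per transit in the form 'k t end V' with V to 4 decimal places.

Γ_L=0.500000, Γ_S=0.200000; launch V₁=5·50/125=2.000000
k=0 src: V=2.0000
k=1 load: inc=2.000000, refl=2.000000·0.500000=1.0000; V=0.000000+2.000000+1.000000=3.0000
k=2 src: inc=1.000000, refl=1.000000·0.200000=0.2000; V=2.000000+1.000000+0.200000=3.2000
k=3 load: inc=0.200000, refl=0.200000·0.500000=0.1000; V=3.000000+0.200000+0.100000=3.3000
k=4 src: inc=0.100000, refl=0.100000·0.200000=0.0200; V=3.200000+0.100000+0.020000=3.3200

0 0 source 2.0000
1 4 load 3.0000
2 8 source 3.2000
3 12 load 3.3000
4 16 source 3.3200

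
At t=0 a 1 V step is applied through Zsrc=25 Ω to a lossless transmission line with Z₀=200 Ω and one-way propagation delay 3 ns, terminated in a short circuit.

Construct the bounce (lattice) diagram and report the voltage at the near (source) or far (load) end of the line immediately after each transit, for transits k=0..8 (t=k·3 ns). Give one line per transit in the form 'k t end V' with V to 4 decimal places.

Γ_L=-1.000000, Γ_S=-0.777778; launch V₁=1·200/225=0.888889
k=0 src: V=0.8889
k=1 load: inc=0.888889, refl=0.888889·-1.000000=-0.8889; V=0.000000+0.888889+-0.888889=0.0000
k=2 src: inc=-0.888889, refl=-0.888889·-0.777778=0.6914; V=0.888889+-0.888889+0.691358=0.6914
k=3 load: inc=0.691358, refl=0.691358·-1.000000=-0.6914; V=0.000000+0.691358+-0.691358=0.0000
k=4 src: inc=-0.691358, refl=-0.691358·-0.777778=0.5377; V=0.691358+-0.691358+0.537723=0.5377
k=5 load: inc=0.537723, refl=0.537723·-1.000000=-0.5377; V=0.000000+0.537723+-0.537723=0.0000
k=6 src: inc=-0.537723, refl=-0.537723·-0.777778=0.4182; V=0.537723+-0.537723+0.418229=0.4182
k=7 load: inc=0.418229, refl=0.418229·-1.000000=-0.4182; V=0.000000+0.418229+-0.418229=0.0000
k=8 src: inc=-0.418229, refl=-0.418229·-0.777778=0.3253; V=0.418229+-0.418229+0.325289=0.3253

0 0 source 0.8889
1 3 load 0.0000
2 6 source 0.6914
3 9 load 0.0000
4 12 source 0.5377
5 15 load 0.0000
6 18 source 0.4182
7 21 load 0.0000
8 24 source 0.3253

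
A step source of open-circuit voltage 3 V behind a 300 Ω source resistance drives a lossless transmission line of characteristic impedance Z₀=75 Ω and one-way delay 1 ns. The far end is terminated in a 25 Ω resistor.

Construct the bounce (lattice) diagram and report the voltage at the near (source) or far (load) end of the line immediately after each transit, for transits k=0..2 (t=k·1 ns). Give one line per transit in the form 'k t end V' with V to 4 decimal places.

Γ_L=-0.500000, Γ_S=0.600000; launch V₁=3·75/375=0.600000
k=0 src: V=0.6000
k=1 load: inc=0.600000, refl=0.600000·-0.500000=-0.3000; V=0.000000+0.600000+-0.300000=0.3000
k=2 src: inc=-0.300000, refl=-0.300000·0.600000=-0.1800; V=0.600000+-0.300000+-0.180000=0.1200

0 0 source 0.6000
1 1 load 0.3000
2 2 source 0.1200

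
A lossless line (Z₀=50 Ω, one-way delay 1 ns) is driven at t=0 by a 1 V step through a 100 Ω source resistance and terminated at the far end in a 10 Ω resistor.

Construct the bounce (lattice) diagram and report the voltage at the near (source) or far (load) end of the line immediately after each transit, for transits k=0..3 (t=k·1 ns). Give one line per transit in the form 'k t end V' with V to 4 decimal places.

Γ_L=-0.666667, Γ_S=0.333333; launch V₁=1·50/150=0.333333
k=0 src: V=0.3333
k=1 load: inc=0.333333, refl=0.333333·-0.666667=-0.2222; V=0.000000+0.333333+-0.222222=0.1111
k=2 src: inc=-0.222222, refl=-0.222222·0.333333=-0.0741; V=0.333333+-0.222222+-0.074074=0.0370
k=3 load: inc=-0.074074, refl=-0.074074·-0.666667=0.0494; V=0.111111+-0.074074+0.049383=0.0864

0 0 source 0.3333
1 1 load 0.1111
2 2 source 0.0370
3 3 load 0.0864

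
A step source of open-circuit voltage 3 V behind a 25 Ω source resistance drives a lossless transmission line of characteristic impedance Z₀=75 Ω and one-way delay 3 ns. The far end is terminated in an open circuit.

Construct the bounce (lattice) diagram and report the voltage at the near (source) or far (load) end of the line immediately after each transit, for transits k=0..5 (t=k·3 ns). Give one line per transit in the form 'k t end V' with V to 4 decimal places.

Γ_L=1.000000, Γ_S=-0.500000; launch V₁=3·75/100=2.250000
k=0 src: V=2.2500
k=1 load: inc=2.250000, refl=2.250000·1.000000=2.2500; V=0.000000+2.250000+2.250000=4.5000
k=2 src: inc=2.250000, refl=2.250000·-0.500000=-1.1250; V=2.250000+2.250000+-1.125000=3.3750
k=3 load: inc=-1.125000, refl=-1.125000·1.000000=-1.1250; V=4.500000+-1.125000+-1.125000=2.2500
k=4 src: inc=-1.125000, refl=-1.125000·-0.500000=0.5625; V=3.375000+-1.125000+0.562500=2.8125
k=5 load: inc=0.562500, refl=0.562500·1.000000=0.5625; V=2.250000+0.562500+0.562500=3.3750

0 0 source 2.2500
1 3 load 4.5000
2 6 source 3.3750
3 9 load 2.2500
4 12 source 2.8125
5 15 load 3.3750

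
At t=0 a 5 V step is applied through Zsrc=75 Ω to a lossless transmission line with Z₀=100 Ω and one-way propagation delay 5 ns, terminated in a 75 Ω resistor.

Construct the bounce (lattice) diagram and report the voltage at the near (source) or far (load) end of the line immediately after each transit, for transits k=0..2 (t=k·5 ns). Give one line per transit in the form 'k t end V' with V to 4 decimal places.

0 0 source 2.8571
1 5 load 2.4490
2 10 source 2.5073

Γ_L=-0.142857, Γ_S=-0.142857; launch V₁=5·100/175=2.857143
k=0 src: V=2.8571
k=1 load: inc=2.857143, refl=2.857143·-0.142857=-0.4082; V=0.000000+2.857143+-0.408163=2.4490
k=2 src: inc=-0.408163, refl=-0.408163·-0.142857=0.0583; V=2.857143+-0.408163+0.058309=2.5073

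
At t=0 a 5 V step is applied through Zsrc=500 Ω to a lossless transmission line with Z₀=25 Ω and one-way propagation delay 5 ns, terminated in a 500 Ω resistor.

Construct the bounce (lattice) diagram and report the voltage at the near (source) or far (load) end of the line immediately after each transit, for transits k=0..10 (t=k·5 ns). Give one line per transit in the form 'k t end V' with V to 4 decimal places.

0 0 source 0.2381
1 5 load 0.4535
2 10 source 0.6484
3 15 load 0.8248
4 20 source 0.9843
5 25 load 1.1287
6 30 source 1.2593
7 35 load 1.3774
8 40 source 1.4843
9 45 load 1.5811
10 50 source 1.6686

Γ_L=0.904762, Γ_S=0.904762; launch V₁=5·25/525=0.238095
k=0 src: V=0.2381
k=1 load: inc=0.238095, refl=0.238095·0.904762=0.2154; V=0.000000+0.238095+0.215420=0.4535
k=2 src: inc=0.215420, refl=0.215420·0.904762=0.1949; V=0.238095+0.215420+0.194903=0.6484
k=3 load: inc=0.194903, refl=0.194903·0.904762=0.1763; V=0.453515+0.194903+0.176341=0.8248
k=4 src: inc=0.176341, refl=0.176341·0.904762=0.1595; V=0.648418+0.176341+0.159547=0.9843
k=5 load: inc=0.159547, refl=0.159547·0.904762=0.1444; V=0.824759+0.159547+0.144352=1.1287
k=6 src: inc=0.144352, refl=0.144352·0.904762=0.1306; V=0.984306+0.144352+0.130604=1.2593
k=7 load: inc=0.130604, refl=0.130604·0.904762=0.1182; V=1.128658+0.130604+0.118166=1.3774
k=8 src: inc=0.118166, refl=0.118166·0.904762=0.1069; V=1.259262+0.118166+0.106912=1.4843
k=9 load: inc=0.106912, refl=0.106912·0.904762=0.0967; V=1.377427+0.106912+0.096730=1.5811
k=10 src: inc=0.096730, refl=0.096730·0.904762=0.0875; V=1.484339+0.096730+0.087517=1.6686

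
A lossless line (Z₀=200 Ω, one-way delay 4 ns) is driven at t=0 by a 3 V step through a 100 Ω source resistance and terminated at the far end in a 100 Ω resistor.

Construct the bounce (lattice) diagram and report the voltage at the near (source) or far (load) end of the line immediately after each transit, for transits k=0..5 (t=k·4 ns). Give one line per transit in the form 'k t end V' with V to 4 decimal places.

0 0 source 2.0000
1 4 load 1.3333
2 8 source 1.5556
3 12 load 1.4815
4 16 source 1.5062
5 20 load 1.4979

Γ_L=-0.333333, Γ_S=-0.333333; launch V₁=3·200/300=2.000000
k=0 src: V=2.0000
k=1 load: inc=2.000000, refl=2.000000·-0.333333=-0.6667; V=0.000000+2.000000+-0.666667=1.3333
k=2 src: inc=-0.666667, refl=-0.666667·-0.333333=0.2222; V=2.000000+-0.666667+0.222222=1.5556
k=3 load: inc=0.222222, refl=0.222222·-0.333333=-0.0741; V=1.333333+0.222222+-0.074074=1.4815
k=4 src: inc=-0.074074, refl=-0.074074·-0.333333=0.0247; V=1.555556+-0.074074+0.024691=1.5062
k=5 load: inc=0.024691, refl=0.024691·-0.333333=-0.0082; V=1.481481+0.024691+-0.008230=1.4979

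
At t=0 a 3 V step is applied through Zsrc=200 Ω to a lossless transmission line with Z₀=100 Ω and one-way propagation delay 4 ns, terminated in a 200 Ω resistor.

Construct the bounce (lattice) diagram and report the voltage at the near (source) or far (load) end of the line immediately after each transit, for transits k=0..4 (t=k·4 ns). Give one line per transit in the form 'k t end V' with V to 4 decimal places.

0 0 source 1.0000
1 4 load 1.3333
2 8 source 1.4444
3 12 load 1.4815
4 16 source 1.4938

Γ_L=0.333333, Γ_S=0.333333; launch V₁=3·100/300=1.000000
k=0 src: V=1.0000
k=1 load: inc=1.000000, refl=1.000000·0.333333=0.3333; V=0.000000+1.000000+0.333333=1.3333
k=2 src: inc=0.333333, refl=0.333333·0.333333=0.1111; V=1.000000+0.333333+0.111111=1.4444
k=3 load: inc=0.111111, refl=0.111111·0.333333=0.0370; V=1.333333+0.111111+0.037037=1.4815
k=4 src: inc=0.037037, refl=0.037037·0.333333=0.0123; V=1.444444+0.037037+0.012346=1.4938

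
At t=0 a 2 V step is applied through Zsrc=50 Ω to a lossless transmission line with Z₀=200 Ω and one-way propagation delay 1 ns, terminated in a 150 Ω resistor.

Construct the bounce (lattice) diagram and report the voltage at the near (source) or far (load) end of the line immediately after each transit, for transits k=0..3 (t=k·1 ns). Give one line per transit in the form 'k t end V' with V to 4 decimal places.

Γ_L=-0.142857, Γ_S=-0.600000; launch V₁=2·200/250=1.600000
k=0 src: V=1.6000
k=1 load: inc=1.600000, refl=1.600000·-0.142857=-0.2286; V=0.000000+1.600000+-0.228571=1.3714
k=2 src: inc=-0.228571, refl=-0.228571·-0.600000=0.1371; V=1.600000+-0.228571+0.137143=1.5086
k=3 load: inc=0.137143, refl=0.137143·-0.142857=-0.0196; V=1.371429+0.137143+-0.019592=1.4890

0 0 source 1.6000
1 1 load 1.3714
2 2 source 1.5086
3 3 load 1.4890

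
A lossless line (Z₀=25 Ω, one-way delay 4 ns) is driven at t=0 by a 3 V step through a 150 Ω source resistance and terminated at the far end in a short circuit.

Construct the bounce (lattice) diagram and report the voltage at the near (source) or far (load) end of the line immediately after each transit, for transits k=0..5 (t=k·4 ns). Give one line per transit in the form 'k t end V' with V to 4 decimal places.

Γ_L=-1.000000, Γ_S=0.714286; launch V₁=3·25/175=0.428571
k=0 src: V=0.4286
k=1 load: inc=0.428571, refl=0.428571·-1.000000=-0.4286; V=0.000000+0.428571+-0.428571=0.0000
k=2 src: inc=-0.428571, refl=-0.428571·0.714286=-0.3061; V=0.428571+-0.428571+-0.306122=-0.3061
k=3 load: inc=-0.306122, refl=-0.306122·-1.000000=0.3061; V=0.000000+-0.306122+0.306122=0.0000
k=4 src: inc=0.306122, refl=0.306122·0.714286=0.2187; V=-0.306122+0.306122+0.218659=0.2187
k=5 load: inc=0.218659, refl=0.218659·-1.000000=-0.2187; V=0.000000+0.218659+-0.218659=0.0000

0 0 source 0.4286
1 4 load 0.0000
2 8 source -0.3061
3 12 load 0.0000
4 16 source 0.2187
5 20 load 0.0000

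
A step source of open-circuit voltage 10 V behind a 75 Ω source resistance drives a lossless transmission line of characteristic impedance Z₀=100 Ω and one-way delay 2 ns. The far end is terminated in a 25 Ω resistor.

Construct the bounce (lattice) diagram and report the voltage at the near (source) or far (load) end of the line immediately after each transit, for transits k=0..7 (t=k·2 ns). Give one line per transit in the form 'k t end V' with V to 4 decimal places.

0 0 source 5.7143
1 2 load 2.2857
2 4 source 2.7755
3 6 load 2.4816
4 8 source 2.5236
5 10 load 2.4984
6 12 source 2.5020
7 14 load 2.4999

Γ_L=-0.600000, Γ_S=-0.142857; launch V₁=10·100/175=5.714286
k=0 src: V=5.7143
k=1 load: inc=5.714286, refl=5.714286·-0.600000=-3.4286; V=0.000000+5.714286+-3.428571=2.2857
k=2 src: inc=-3.428571, refl=-3.428571·-0.142857=0.4898; V=5.714286+-3.428571+0.489796=2.7755
k=3 load: inc=0.489796, refl=0.489796·-0.600000=-0.2939; V=2.285714+0.489796+-0.293878=2.4816
k=4 src: inc=-0.293878, refl=-0.293878·-0.142857=0.0420; V=2.775510+-0.293878+0.041983=2.5236
k=5 load: inc=0.041983, refl=0.041983·-0.600000=-0.0252; V=2.481633+0.041983+-0.025190=2.4984
k=6 src: inc=-0.025190, refl=-0.025190·-0.142857=0.0036; V=2.523615+-0.025190+0.003599=2.5020
k=7 load: inc=0.003599, refl=0.003599·-0.600000=-0.0022; V=2.498426+0.003599+-0.002159=2.4999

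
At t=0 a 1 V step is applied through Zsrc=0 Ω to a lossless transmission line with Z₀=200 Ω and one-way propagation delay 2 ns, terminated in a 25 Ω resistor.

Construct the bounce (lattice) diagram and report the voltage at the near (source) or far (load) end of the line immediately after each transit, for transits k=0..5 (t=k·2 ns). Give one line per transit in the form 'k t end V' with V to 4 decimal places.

0 0 source 1.0000
1 2 load 0.2222
2 4 source 1.0000
3 6 load 0.3951
4 8 source 1.0000
5 10 load 0.5295

Γ_L=-0.777778, Γ_S=-1.000000; launch V₁=1·200/200=1.000000
k=0 src: V=1.0000
k=1 load: inc=1.000000, refl=1.000000·-0.777778=-0.7778; V=0.000000+1.000000+-0.777778=0.2222
k=2 src: inc=-0.777778, refl=-0.777778·-1.000000=0.7778; V=1.000000+-0.777778+0.777778=1.0000
k=3 load: inc=0.777778, refl=0.777778·-0.777778=-0.6049; V=0.222222+0.777778+-0.604938=0.3951
k=4 src: inc=-0.604938, refl=-0.604938·-1.000000=0.6049; V=1.000000+-0.604938+0.604938=1.0000
k=5 load: inc=0.604938, refl=0.604938·-0.777778=-0.4705; V=0.395062+0.604938+-0.470508=0.5295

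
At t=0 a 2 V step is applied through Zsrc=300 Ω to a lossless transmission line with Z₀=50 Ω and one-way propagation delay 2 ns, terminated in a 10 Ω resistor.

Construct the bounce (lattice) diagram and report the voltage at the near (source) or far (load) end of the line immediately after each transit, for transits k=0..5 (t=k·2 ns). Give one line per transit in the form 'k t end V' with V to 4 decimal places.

0 0 source 0.2857
1 2 load 0.0952
2 4 source -0.0408
3 6 load 0.0499
4 8 source 0.1147
5 10 load 0.0715

Γ_L=-0.666667, Γ_S=0.714286; launch V₁=2·50/350=0.285714
k=0 src: V=0.2857
k=1 load: inc=0.285714, refl=0.285714·-0.666667=-0.1905; V=0.000000+0.285714+-0.190476=0.0952
k=2 src: inc=-0.190476, refl=-0.190476·0.714286=-0.1361; V=0.285714+-0.190476+-0.136054=-0.0408
k=3 load: inc=-0.136054, refl=-0.136054·-0.666667=0.0907; V=0.095238+-0.136054+0.090703=0.0499
k=4 src: inc=0.090703, refl=0.090703·0.714286=0.0648; V=-0.040816+0.090703+0.064788=0.1147
k=5 load: inc=0.064788, refl=0.064788·-0.666667=-0.0432; V=0.049887+0.064788+-0.043192=0.0715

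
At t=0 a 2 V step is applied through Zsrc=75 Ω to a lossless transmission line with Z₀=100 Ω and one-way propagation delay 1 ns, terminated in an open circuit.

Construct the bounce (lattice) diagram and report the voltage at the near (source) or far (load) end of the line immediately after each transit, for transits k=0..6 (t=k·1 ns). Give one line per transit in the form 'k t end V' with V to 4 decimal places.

0 0 source 1.1429
1 1 load 2.2857
2 2 source 2.1224
3 3 load 1.9592
4 4 source 1.9825
5 5 load 2.0058
6 6 source 2.0025

Γ_L=1.000000, Γ_S=-0.142857; launch V₁=2·100/175=1.142857
k=0 src: V=1.1429
k=1 load: inc=1.142857, refl=1.142857·1.000000=1.1429; V=0.000000+1.142857+1.142857=2.2857
k=2 src: inc=1.142857, refl=1.142857·-0.142857=-0.1633; V=1.142857+1.142857+-0.163265=2.1224
k=3 load: inc=-0.163265, refl=-0.163265·1.000000=-0.1633; V=2.285714+-0.163265+-0.163265=1.9592
k=4 src: inc=-0.163265, refl=-0.163265·-0.142857=0.0233; V=2.122449+-0.163265+0.023324=1.9825
k=5 load: inc=0.023324, refl=0.023324·1.000000=0.0233; V=1.959184+0.023324+0.023324=2.0058
k=6 src: inc=0.023324, refl=0.023324·-0.142857=-0.0033; V=1.982507+0.023324+-0.003332=2.0025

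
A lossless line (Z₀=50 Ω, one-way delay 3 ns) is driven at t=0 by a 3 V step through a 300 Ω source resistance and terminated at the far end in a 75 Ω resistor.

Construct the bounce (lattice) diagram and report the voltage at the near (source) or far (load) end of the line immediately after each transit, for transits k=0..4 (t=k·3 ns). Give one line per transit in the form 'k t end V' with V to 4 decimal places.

Γ_L=0.200000, Γ_S=0.714286; launch V₁=3·50/350=0.428571
k=0 src: V=0.4286
k=1 load: inc=0.428571, refl=0.428571·0.200000=0.0857; V=0.000000+0.428571+0.085714=0.5143
k=2 src: inc=0.085714, refl=0.085714·0.714286=0.0612; V=0.428571+0.085714+0.061224=0.5755
k=3 load: inc=0.061224, refl=0.061224·0.200000=0.0122; V=0.514286+0.061224+0.012245=0.5878
k=4 src: inc=0.012245, refl=0.012245·0.714286=0.0087; V=0.575510+0.012245+0.008746=0.5965

0 0 source 0.4286
1 3 load 0.5143
2 6 source 0.5755
3 9 load 0.5878
4 12 source 0.5965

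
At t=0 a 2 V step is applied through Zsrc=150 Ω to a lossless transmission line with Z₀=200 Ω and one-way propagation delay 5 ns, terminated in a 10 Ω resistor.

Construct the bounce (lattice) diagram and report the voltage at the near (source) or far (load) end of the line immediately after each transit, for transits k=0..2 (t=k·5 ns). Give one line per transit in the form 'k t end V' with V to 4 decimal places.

Γ_L=-0.904762, Γ_S=-0.142857; launch V₁=2·200/350=1.142857
k=0 src: V=1.1429
k=1 load: inc=1.142857, refl=1.142857·-0.904762=-1.0340; V=0.000000+1.142857+-1.034014=0.1088
k=2 src: inc=-1.034014, refl=-1.034014·-0.142857=0.1477; V=1.142857+-1.034014+0.147716=0.2566

0 0 source 1.1429
1 5 load 0.1088
2 10 source 0.2566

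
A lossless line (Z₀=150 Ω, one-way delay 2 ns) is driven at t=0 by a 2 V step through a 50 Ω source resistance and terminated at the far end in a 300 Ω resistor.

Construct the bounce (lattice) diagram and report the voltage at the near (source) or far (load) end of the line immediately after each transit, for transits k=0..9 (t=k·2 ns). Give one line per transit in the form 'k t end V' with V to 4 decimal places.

Γ_L=0.333333, Γ_S=-0.500000; launch V₁=2·150/200=1.500000
k=0 src: V=1.5000
k=1 load: inc=1.500000, refl=1.500000·0.333333=0.5000; V=0.000000+1.500000+0.500000=2.0000
k=2 src: inc=0.500000, refl=0.500000·-0.500000=-0.2500; V=1.500000+0.500000+-0.250000=1.7500
k=3 load: inc=-0.250000, refl=-0.250000·0.333333=-0.0833; V=2.000000+-0.250000+-0.083333=1.6667
k=4 src: inc=-0.083333, refl=-0.083333·-0.500000=0.0417; V=1.750000+-0.083333+0.041667=1.7083
k=5 load: inc=0.041667, refl=0.041667·0.333333=0.0139; V=1.666667+0.041667+0.013889=1.7222
k=6 src: inc=0.013889, refl=0.013889·-0.500000=-0.0069; V=1.708333+0.013889+-0.006944=1.7153
k=7 load: inc=-0.006944, refl=-0.006944·0.333333=-0.0023; V=1.722222+-0.006944+-0.002315=1.7130
k=8 src: inc=-0.002315, refl=-0.002315·-0.500000=0.0012; V=1.715278+-0.002315+0.001157=1.7141
k=9 load: inc=0.001157, refl=0.001157·0.333333=0.0004; V=1.712963+0.001157+0.000386=1.7145

0 0 source 1.5000
1 2 load 2.0000
2 4 source 1.7500
3 6 load 1.6667
4 8 source 1.7083
5 10 load 1.7222
6 12 source 1.7153
7 14 load 1.7130
8 16 source 1.7141
9 18 load 1.7145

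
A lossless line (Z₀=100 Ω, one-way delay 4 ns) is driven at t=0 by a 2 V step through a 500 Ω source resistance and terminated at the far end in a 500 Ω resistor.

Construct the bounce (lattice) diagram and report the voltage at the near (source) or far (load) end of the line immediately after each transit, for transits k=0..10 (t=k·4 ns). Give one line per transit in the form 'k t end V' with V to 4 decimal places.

0 0 source 0.3333
1 4 load 0.5556
2 8 source 0.7037
3 12 load 0.8025
4 16 source 0.8683
5 20 load 0.9122
6 24 source 0.9415
7 28 load 0.9610
8 32 source 0.9740
9 36 load 0.9827
10 40 source 0.9884

Γ_L=0.666667, Γ_S=0.666667; launch V₁=2·100/600=0.333333
k=0 src: V=0.3333
k=1 load: inc=0.333333, refl=0.333333·0.666667=0.2222; V=0.000000+0.333333+0.222222=0.5556
k=2 src: inc=0.222222, refl=0.222222·0.666667=0.1481; V=0.333333+0.222222+0.148148=0.7037
k=3 load: inc=0.148148, refl=0.148148·0.666667=0.0988; V=0.555556+0.148148+0.098765=0.8025
k=4 src: inc=0.098765, refl=0.098765·0.666667=0.0658; V=0.703704+0.098765+0.065844=0.8683
k=5 load: inc=0.065844, refl=0.065844·0.666667=0.0439; V=0.802469+0.065844+0.043896=0.9122
k=6 src: inc=0.043896, refl=0.043896·0.666667=0.0293; V=0.868313+0.043896+0.029264=0.9415
k=7 load: inc=0.029264, refl=0.029264·0.666667=0.0195; V=0.912209+0.029264+0.019509=0.9610
k=8 src: inc=0.019509, refl=0.019509·0.666667=0.0130; V=0.941472+0.019509+0.013006=0.9740
k=9 load: inc=0.013006, refl=0.013006·0.666667=0.0087; V=0.960982+0.013006+0.008671=0.9827
k=10 src: inc=0.008671, refl=0.008671·0.666667=0.0058; V=0.973988+0.008671+0.005781=0.9884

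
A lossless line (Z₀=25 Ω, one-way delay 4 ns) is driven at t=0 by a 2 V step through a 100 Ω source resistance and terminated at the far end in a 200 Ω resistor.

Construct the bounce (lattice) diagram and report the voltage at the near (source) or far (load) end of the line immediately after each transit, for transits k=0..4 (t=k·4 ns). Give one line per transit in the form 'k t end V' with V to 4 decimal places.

0 0 source 0.4000
1 4 load 0.7111
2 8 source 0.8978
3 12 load 1.0430
4 16 source 1.1301

Γ_L=0.777778, Γ_S=0.600000; launch V₁=2·25/125=0.400000
k=0 src: V=0.4000
k=1 load: inc=0.400000, refl=0.400000·0.777778=0.3111; V=0.000000+0.400000+0.311111=0.7111
k=2 src: inc=0.311111, refl=0.311111·0.600000=0.1867; V=0.400000+0.311111+0.186667=0.8978
k=3 load: inc=0.186667, refl=0.186667·0.777778=0.1452; V=0.711111+0.186667+0.145185=1.0430
k=4 src: inc=0.145185, refl=0.145185·0.600000=0.0871; V=0.897778+0.145185+0.087111=1.1301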